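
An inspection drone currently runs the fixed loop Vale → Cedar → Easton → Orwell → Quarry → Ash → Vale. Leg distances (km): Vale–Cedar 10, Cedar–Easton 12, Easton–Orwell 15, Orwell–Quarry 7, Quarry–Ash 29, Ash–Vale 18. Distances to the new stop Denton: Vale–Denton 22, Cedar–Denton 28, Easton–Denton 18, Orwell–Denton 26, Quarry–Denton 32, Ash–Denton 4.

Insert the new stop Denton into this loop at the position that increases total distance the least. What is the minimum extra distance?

Minimum extra distance: 7 km, inserting Denton between Quarry and Ash.

Insertion cost between consecutive stops i–j is d(i,Denton) + d(Denton,j) − d(i,j):
  between Vale and Cedar: 22 + 28 − 10 = 40
  between Cedar and Easton: 28 + 18 − 12 = 34
  between Easton and Orwell: 18 + 26 − 15 = 29
  between Orwell and Quarry: 26 + 32 − 7 = 51
  between Quarry and Ash: 32 + 4 − 29 = 7
  between Ash and Vale: 4 + 22 − 18 = 8
Cheapest insertion is between Quarry and Ash, adding 7.
New total = 91 + 7 = 98.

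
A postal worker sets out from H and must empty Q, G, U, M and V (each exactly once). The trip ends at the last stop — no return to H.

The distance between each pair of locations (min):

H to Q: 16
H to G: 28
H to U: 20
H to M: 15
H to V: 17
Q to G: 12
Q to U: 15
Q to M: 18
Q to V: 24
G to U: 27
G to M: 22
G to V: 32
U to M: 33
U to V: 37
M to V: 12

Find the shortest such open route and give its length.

78 min — the minimum one-way total.

There are 5! = 120 possible orderings.
H → Q → G → U → M → V: 16+12+27+33+12 = 100
H → Q → G → U → V → M: 16+12+27+37+12 = 104
H → Q → G → M → U → V: 16+12+22+33+37 = 120
H → Q → G → M → V → U: 16+12+22+12+37 = 99
H → Q → G → V → U → M: 16+12+32+37+33 = 130
H → Q → G → V → M → U: 16+12+32+12+33 = 105
H → Q → U → G → M → V: 16+15+27+22+12 = 92
H → Q → U → G → V → M: 16+15+27+32+12 = 102
H → Q → U → M → G → V: 16+15+33+22+32 = 118
H → Q → U → M → V → G: 16+15+33+12+32 = 108
H → Q → U → V → G → M: 16+15+37+32+22 = 122
H → Q → U → V → M → G: 16+15+37+12+22 = 102
H → Q → M → G → U → V: 16+18+22+27+37 = 120
H → Q → M → G → V → U: 16+18+22+32+37 = 125
… (106 more)
H → V → M → G → Q → U: 17+12+22+12+15 = 78  ← best
The minimum is 78.
One shortest path: H → V → M → G → Q → U.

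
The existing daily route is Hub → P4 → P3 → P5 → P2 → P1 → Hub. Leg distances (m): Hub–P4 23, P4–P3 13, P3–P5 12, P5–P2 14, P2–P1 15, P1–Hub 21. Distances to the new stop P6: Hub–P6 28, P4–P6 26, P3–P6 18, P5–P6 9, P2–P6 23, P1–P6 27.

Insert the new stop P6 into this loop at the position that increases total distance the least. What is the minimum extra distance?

Insertion cost between consecutive stops i–j is d(i,P6) + d(P6,j) − d(i,j):
  between Hub and P4: 28 + 26 − 23 = 31
  between P4 and P3: 26 + 18 − 13 = 31
  between P3 and P5: 18 + 9 − 12 = 15
  between P5 and P2: 9 + 23 − 14 = 18
  between P2 and P1: 23 + 27 − 15 = 35
  between P1 and Hub: 27 + 28 − 21 = 34
Cheapest insertion is between P3 and P5, adding 15.
New total = 98 + 15 = 113.

Minimum extra distance: 15 m, inserting P6 between P3 and P5.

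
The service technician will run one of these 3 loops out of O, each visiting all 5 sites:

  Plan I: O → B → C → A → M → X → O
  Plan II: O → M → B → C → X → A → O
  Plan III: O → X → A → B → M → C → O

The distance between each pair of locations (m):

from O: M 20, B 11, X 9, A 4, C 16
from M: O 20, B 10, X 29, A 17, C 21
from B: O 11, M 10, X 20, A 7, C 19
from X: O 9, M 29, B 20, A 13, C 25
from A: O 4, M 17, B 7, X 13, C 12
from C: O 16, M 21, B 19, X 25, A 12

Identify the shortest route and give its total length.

Plan I: 11 + 19 + 12 + 17 + 29 + 9 = 97
Plan II: 20 + 10 + 19 + 25 + 13 + 4 = 91
Plan III: 9 + 13 + 7 + 10 + 21 + 16 = 76

76 m — Plan III is the shortest.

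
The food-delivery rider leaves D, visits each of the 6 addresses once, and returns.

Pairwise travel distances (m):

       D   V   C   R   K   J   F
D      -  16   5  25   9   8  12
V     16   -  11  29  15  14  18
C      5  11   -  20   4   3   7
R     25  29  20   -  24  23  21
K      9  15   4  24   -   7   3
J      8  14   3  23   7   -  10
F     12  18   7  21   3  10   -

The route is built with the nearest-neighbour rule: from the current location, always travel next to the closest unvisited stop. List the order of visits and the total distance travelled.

Nearest-neighbour total = 90 m; route D → C → J → K → F → V → R → D.

At D the remaining stops are C 5, J 8, K 9, F 12, V 16, R 25; go to C.
At C the remaining stops are J 3, K 4, F 7, V 11, R 20; go to J.
At J the remaining stops are K 7, F 10, V 14, R 23; go to K.
At K the remaining stops are F 3, V 15, R 24; go to F.
At F the remaining stops are V 18, R 21; go to V.
At V the remaining stops are R 29; go to R.
Return R→D: 25.
Total = 5 + 3 + 7 + 3 + 18 + 29 + 25 = 90.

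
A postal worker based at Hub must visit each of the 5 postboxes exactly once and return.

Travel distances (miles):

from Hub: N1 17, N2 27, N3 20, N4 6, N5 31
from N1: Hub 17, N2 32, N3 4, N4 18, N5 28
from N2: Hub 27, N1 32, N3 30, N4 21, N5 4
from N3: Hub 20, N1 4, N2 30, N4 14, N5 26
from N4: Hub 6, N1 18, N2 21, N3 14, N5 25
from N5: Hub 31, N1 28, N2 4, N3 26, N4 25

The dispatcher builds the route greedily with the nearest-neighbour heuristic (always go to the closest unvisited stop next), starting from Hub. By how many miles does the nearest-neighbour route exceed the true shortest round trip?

Excess over optimum: 5 miles.

Hub: N4=6, N1=17, N3=20, N2=27, N5=31 ⇒ N4
N4: N3=14, N1=18, N2=21, N5=25 ⇒ N3
N3: N1=4, N5=26, N2=30 ⇒ N1
N1: N5=28, N2=32 ⇒ N5
N5: N2=4 ⇒ N2
NN route Hub → N4 → N3 → N1 → N5 → N2 → Hub costs 83.
Optimal: Hub → N1 → N3 → N5 → N2 → N4 → Hub costs 78 (by enumerating all 60 distinct tours).
Excess = 83 − 78 = 5.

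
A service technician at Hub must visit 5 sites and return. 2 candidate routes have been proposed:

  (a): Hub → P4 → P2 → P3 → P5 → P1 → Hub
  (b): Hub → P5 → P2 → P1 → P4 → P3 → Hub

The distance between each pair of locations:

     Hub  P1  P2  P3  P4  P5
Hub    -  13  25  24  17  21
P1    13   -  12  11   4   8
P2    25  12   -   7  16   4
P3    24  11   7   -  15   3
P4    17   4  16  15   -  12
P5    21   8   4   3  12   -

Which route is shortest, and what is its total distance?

(a): 17 + 16 + 7 + 3 + 8 + 13 = 64
(b): 21 + 4 + 12 + 4 + 15 + 24 = 80

Shortest is (a), total 64.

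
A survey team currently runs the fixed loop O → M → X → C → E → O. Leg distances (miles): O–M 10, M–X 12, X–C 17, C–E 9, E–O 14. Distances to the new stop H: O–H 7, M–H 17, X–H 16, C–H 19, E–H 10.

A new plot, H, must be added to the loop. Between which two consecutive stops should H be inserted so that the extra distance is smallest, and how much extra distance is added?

Minimum extra distance: 3 miles, inserting H between E and O.

Insertion cost between consecutive stops i–j is d(i,H) + d(H,j) − d(i,j):
  between O and M: 7 + 17 − 10 = 14
  between M and X: 17 + 16 − 12 = 21
  between X and C: 16 + 19 − 17 = 18
  between C and E: 19 + 10 − 9 = 20
  between E and O: 10 + 7 − 14 = 3
Cheapest insertion is between E and O, adding 3.
New total = 62 + 3 = 65.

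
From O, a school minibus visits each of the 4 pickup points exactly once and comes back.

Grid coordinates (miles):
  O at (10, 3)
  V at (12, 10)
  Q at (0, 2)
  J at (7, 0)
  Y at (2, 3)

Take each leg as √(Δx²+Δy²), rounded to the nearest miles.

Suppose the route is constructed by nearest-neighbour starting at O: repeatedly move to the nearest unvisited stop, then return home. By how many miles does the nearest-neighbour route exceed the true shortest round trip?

The nearest-neighbour route is 1 miles longer than optimal.

O: J=4, V=7, Y=8, Q=10 ⇒ J
J: Y=6, Q=7, V=11 ⇒ Y
Y: Q=2, V=12 ⇒ Q
Q: V=14 ⇒ V
NN route O → J → Y → Q → V → O costs 33.
Optimal: O → V → Y → Q → J → O costs 32 (by enumerating all 12 distinct tours).
Excess = 33 − 32 = 1.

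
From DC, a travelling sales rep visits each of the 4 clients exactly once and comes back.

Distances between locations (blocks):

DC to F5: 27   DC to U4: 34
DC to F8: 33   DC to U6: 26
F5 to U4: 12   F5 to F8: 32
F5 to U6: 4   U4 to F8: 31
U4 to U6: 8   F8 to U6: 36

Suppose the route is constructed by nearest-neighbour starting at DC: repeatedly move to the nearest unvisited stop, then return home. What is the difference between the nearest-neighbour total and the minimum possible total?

The nearest-neighbour route is 3 blocks longer than optimal.

From DC: U6=26, F5=27, F8=33, U4=34 → choose U6 (26).
From U6: F5=4, U4=8, F8=36 → choose F5 (4).
From F5: U4=12, F8=32 → choose U4 (12).
From U4: F8=31 → choose F8 (31).
NN route DC → U6 → F5 → U4 → F8 → DC costs 106.
Optimal: DC → F5 → U6 → U4 → F8 → DC costs 103 (by enumerating all 12 distinct tours).
Excess = 106 − 103 = 3.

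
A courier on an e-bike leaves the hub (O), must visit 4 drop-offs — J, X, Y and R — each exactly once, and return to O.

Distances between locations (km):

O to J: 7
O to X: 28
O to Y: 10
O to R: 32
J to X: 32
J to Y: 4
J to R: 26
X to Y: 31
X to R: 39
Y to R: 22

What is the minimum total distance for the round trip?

100 km — the shortest possible round trip.

With 4 stops there are 4!/2 = 12 distinct round trips (a route and its reverse cost the same).
O-J-X-Y-R-O: 7+32+31+22+32 = 124
O-J-X-R-Y-O: 7+32+39+22+10 = 110
O-J-Y-X-R-O: 7+4+31+39+32 = 113
O-J-Y-R-X-O: 7+4+22+39+28 = 100
O-J-R-X-Y-O: 7+26+39+31+10 = 113
O-J-R-Y-X-O: 7+26+22+31+28 = 114
O-X-J-Y-R-O: 28+32+4+22+32 = 118
O-X-J-R-Y-O: 28+32+26+22+10 = 118
O-X-Y-J-R-O: 28+31+4+26+32 = 121
O-X-R-J-Y-O: 28+39+26+4+10 = 107
O-Y-J-X-R-O: 10+4+32+39+32 = 117
O-Y-X-J-R-O: 10+31+32+26+32 = 131
The minimum is 100.
One optimal route: O → J → Y → R → X → O (or its reverse).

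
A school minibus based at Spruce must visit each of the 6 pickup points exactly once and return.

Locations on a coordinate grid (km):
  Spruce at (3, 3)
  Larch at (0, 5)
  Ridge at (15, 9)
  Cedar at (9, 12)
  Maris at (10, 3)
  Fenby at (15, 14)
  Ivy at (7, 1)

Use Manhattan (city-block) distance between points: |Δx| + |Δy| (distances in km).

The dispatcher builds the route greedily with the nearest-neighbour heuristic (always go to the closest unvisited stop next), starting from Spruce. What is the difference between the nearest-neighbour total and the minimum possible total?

6 km longer than the optimal tour.

Spruce: Larch=5, Ivy=6, Maris=7, Cedar=15, Ridge=18, Fenby=23 ⇒ Larch
Larch: Ivy=11, Maris=12, Cedar=16, Ridge=19, Fenby=24 ⇒ Ivy
Ivy: Maris=5, Cedar=13, Ridge=16, Fenby=21 ⇒ Maris
Maris: Cedar=10, Ridge=11, Fenby=16 ⇒ Cedar
Cedar: Fenby=8, Ridge=9 ⇒ Fenby
Fenby: Ridge=5 ⇒ Ridge
NN route Spruce → Larch → Ivy → Maris → Cedar → Fenby → Ridge → Spruce costs 62.
Optimal: Spruce → Larch → Cedar → Fenby → Ridge → Maris → Ivy → Spruce costs 56 (by enumerating all 360 distinct tours).
Excess = 62 − 56 = 6.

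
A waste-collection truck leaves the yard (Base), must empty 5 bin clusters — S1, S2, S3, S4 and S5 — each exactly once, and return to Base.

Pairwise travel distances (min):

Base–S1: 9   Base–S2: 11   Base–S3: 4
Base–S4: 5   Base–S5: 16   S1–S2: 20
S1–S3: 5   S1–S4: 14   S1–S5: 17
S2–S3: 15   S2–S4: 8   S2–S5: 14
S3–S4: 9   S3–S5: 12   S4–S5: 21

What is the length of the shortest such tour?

Minimum total distance: 53 min.

There are 60 distinct closed tours to check (reversals are equivalent).
Base → S1 → S2 → S3 → S4 → S5 → Base: 9+20+15+9+21+16 = 90
Base → S1 → S2 → S3 → S5 → S4 → Base: 9+20+15+12+21+5 = 82
Base → S1 → S2 → S4 → S3 → S5 → Base: 9+20+8+9+12+16 = 74
Base → S1 → S2 → S4 → S5 → S3 → Base: 9+20+8+21+12+4 = 74
Base → S1 → S2 → S5 → S3 → S4 → Base: 9+20+14+12+9+5 = 69
Base → S1 → S2 → S5 → S4 → S3 → Base: 9+20+14+21+9+4 = 77
Base → S1 → S3 → S2 → S4 → S5 → Base: 9+5+15+8+21+16 = 74
Base → S1 → S3 → S2 → S5 → S4 → Base: 9+5+15+14+21+5 = 69
Base → S1 → S3 → S4 → S2 → S5 → Base: 9+5+9+8+14+16 = 61
Base → S1 → S3 → S4 → S5 → S2 → Base: 9+5+9+21+14+11 = 69
Base → S1 → S3 → S5 → S2 → S4 → Base: 9+5+12+14+8+5 = 53
Base → S1 → S3 → S5 → S4 → S2 → Base: 9+5+12+21+8+11 = 66
Base → S1 → S4 → S2 → S3 → S5 → Base: 9+14+8+15+12+16 = 74
Base → S1 → S4 → S2 → S5 → S3 → Base: 9+14+8+14+12+4 = 61
… (46 more)
The minimum is 53.
One optimal route: Base → S1 → S3 → S5 → S2 → S4 → Base (or its reverse).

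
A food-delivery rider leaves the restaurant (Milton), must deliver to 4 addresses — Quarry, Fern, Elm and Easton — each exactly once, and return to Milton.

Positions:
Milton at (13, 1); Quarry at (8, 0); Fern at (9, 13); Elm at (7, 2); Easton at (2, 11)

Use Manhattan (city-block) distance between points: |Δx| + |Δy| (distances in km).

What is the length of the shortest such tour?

With 4 stops there are 4!/2 = 12 distinct round trips (a route and its reverse cost the same).
Milton - Quarry - Fern - Elm - Easton - Milton: 6+14+13+14+21 = 68
Milton - Quarry - Fern - Easton - Elm - Milton: 6+14+9+14+7 = 50
Milton - Quarry - Elm - Fern - Easton - Milton: 6+3+13+9+21 = 52
Milton - Quarry - Elm - Easton - Fern - Milton: 6+3+14+9+16 = 48
Milton - Quarry - Easton - Fern - Elm - Milton: 6+17+9+13+7 = 52
Milton - Quarry - Easton - Elm - Fern - Milton: 6+17+14+13+16 = 66
Milton - Fern - Quarry - Elm - Easton - Milton: 16+14+3+14+21 = 68
Milton - Fern - Quarry - Easton - Elm - Milton: 16+14+17+14+7 = 68
Milton - Fern - Elm - Quarry - Easton - Milton: 16+13+3+17+21 = 70
Milton - Fern - Easton - Quarry - Elm - Milton: 16+9+17+3+7 = 52
Milton - Elm - Quarry - Fern - Easton - Milton: 7+3+14+9+21 = 54
Milton - Elm - Fern - Quarry - Easton - Milton: 7+13+14+17+21 = 72
The minimum is 48.
One optimal route: Milton → Quarry → Elm → Easton → Fern → Milton (or its reverse).

48 km — the shortest possible round trip.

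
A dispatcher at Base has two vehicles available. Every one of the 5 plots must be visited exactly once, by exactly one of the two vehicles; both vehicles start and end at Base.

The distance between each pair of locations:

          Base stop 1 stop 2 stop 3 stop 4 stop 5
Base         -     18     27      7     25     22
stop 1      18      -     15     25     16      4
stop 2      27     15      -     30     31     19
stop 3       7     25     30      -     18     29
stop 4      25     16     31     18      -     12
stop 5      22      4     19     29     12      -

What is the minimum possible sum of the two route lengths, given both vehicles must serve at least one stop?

Try each way of splitting the stops between the two vehicles (each non-empty) and, for each split, find the best tour for each vehicle:
  {stop 1} + {stop 2, stop 3, stop 4, stop 5}: 36 + 83 = 119
  {stop 2} + {stop 1, stop 3, stop 4, stop 5}: 54 + 59 = 113
  {stop 1, stop 2} + {stop 3, stop 4, stop 5}: 60 + 59 = 119
  {stop 3} + {stop 1, stop 2, stop 4, stop 5}: 14 + 83 = 97
  {stop 1, stop 3} + {stop 2, stop 4, stop 5}: 50 + 83 = 133
  {stop 2, stop 3} + {stop 1, stop 4, stop 5}: 64 + 59 = 123
  … (15 splits in total)
Best: vehicle 1 Base → stop 3 → Base = 14; vehicle 2 Base → stop 2 → stop 1 → stop 5 → stop 4 → Base = 83; combined 97.

Minimum combined distance: 97.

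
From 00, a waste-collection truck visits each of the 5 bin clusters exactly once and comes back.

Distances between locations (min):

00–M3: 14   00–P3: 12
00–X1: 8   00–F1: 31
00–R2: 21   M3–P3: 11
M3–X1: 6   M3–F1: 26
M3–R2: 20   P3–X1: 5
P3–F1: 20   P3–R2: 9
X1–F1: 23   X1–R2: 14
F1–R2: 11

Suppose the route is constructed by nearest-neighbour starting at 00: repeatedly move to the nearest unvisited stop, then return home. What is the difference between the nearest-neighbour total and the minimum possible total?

From 00: X1=8, P3=12, M3=14, R2=21, F1=31 → choose X1 (8).
From X1: P3=5, M3=6, R2=14, F1=23 → choose P3 (5).
From P3: R2=9, M3=11, F1=20 → choose R2 (9).
From R2: F1=11, M3=20 → choose F1 (11).
From F1: M3=26 → choose M3 (26).
NN route 00 → X1 → P3 → R2 → F1 → M3 → 00 costs 73.
Optimal: 00 → P3 → R2 → F1 → M3 → X1 → 00 costs 72 (by enumerating all 60 distinct tours).
Excess = 73 − 72 = 1.

Excess over optimum: 1 min.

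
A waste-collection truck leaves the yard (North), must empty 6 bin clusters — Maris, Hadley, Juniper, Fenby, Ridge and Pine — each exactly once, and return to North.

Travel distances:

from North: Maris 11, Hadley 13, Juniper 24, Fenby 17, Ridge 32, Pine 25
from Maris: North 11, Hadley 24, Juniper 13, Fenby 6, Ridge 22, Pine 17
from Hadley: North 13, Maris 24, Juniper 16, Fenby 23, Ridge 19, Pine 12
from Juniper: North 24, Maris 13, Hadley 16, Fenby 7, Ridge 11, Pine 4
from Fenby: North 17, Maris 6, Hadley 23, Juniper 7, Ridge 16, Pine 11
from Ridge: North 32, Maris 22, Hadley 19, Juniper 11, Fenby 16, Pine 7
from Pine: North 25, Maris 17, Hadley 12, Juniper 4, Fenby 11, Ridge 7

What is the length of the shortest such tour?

Shortest round trip = 67.

North - Maris - Hadley - Juniper - Fenby - Ridge - Pine - North: 11+24+16+7+16+7+25 = 106
North - Maris - Hadley - Juniper - Fenby - Pine - Ridge - North: 11+24+16+7+11+7+32 = 108
North - Maris - Hadley - Juniper - Ridge - Fenby - Pine - North: 11+24+16+11+16+11+25 = 114
North - Maris - Hadley - Juniper - Ridge - Pine - Fenby - North: 11+24+16+11+7+11+17 = 97
North - Maris - Hadley - Juniper - Pine - Fenby - Ridge - North: 11+24+16+4+11+16+32 = 114
North - Maris - Hadley - Juniper - Pine - Ridge - Fenby - North: 11+24+16+4+7+16+17 = 95
North - Maris - Hadley - Fenby - Juniper - Ridge - Pine - North: 11+24+23+7+11+7+25 = 108
North - Maris - Hadley - Fenby - Juniper - Pine - Ridge - North: 11+24+23+7+4+7+32 = 108
… (352 more)
North - Maris - Fenby - Juniper - Ridge - Pine - Hadley - North: 11+6+7+11+7+12+13 = 67  ← best
The minimum is 67.
One optimal route: North → Maris → Fenby → Juniper → Ridge → Pine → Hadley → North (or its reverse).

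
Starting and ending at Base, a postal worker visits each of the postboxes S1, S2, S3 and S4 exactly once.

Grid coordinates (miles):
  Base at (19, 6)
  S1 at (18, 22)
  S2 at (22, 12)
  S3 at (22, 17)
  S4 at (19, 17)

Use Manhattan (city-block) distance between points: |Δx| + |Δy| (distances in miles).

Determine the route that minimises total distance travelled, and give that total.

There are 12 distinct closed tours to check (reversals are equivalent).
Base→S1→S2→S3→S4→Base: 17+14+5+3+11 = 50
Base→S1→S2→S4→S3→Base: 17+14+8+3+14 = 56
Base→S1→S3→S2→S4→Base: 17+9+5+8+11 = 50
Base→S1→S3→S4→S2→Base: 17+9+3+8+9 = 46
Base→S1→S4→S2→S3→Base: 17+6+8+5+14 = 50
Base→S1→S4→S3→S2→Base: 17+6+3+5+9 = 40
Base→S2→S1→S3→S4→Base: 9+14+9+3+11 = 46
Base→S2→S1→S4→S3→Base: 9+14+6+3+14 = 46
Base→S2→S3→S1→S4→Base: 9+5+9+6+11 = 40
Base→S2→S4→S1→S3→Base: 9+8+6+9+14 = 46
Base→S3→S1→S2→S4→Base: 14+9+14+8+11 = 56
Base→S3→S2→S1→S4→Base: 14+5+14+6+11 = 50
The minimum is 40.
One optimal route: Base → S1 → S4 → S3 → S2 → Base (or its reverse).

Minimum total distance: 40 miles.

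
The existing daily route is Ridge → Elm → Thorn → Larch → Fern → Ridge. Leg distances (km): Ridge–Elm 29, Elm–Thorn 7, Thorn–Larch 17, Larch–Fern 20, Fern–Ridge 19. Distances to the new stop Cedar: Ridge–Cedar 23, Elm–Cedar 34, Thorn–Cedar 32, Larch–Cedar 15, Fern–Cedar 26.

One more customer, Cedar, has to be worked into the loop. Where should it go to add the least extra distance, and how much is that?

+21 km — insert Cedar between Larch and Fern.

Insertion cost between consecutive stops i–j is d(i,Cedar) + d(Cedar,j) − d(i,j):
  between Ridge and Elm: 23 + 34 − 29 = 28
  between Elm and Thorn: 34 + 32 − 7 = 59
  between Thorn and Larch: 32 + 15 − 17 = 30
  between Larch and Fern: 15 + 26 − 20 = 21
  between Fern and Ridge: 26 + 23 − 19 = 30
Cheapest insertion is between Larch and Fern, adding 21.
New total = 92 + 21 = 113.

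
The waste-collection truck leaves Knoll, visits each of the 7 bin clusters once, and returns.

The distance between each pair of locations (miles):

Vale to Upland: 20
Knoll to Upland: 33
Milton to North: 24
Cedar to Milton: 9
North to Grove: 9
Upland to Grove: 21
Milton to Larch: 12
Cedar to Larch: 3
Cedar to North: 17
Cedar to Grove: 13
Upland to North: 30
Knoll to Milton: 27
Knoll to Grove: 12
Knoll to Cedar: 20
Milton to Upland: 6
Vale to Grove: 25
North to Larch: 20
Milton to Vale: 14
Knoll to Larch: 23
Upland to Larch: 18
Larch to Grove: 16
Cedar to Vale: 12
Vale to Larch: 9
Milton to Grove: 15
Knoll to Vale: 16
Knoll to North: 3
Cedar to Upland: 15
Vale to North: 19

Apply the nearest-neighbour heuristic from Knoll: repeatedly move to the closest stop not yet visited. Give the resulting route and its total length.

Total distance 90 miles via the nearest-neighbour route Knoll → North → Grove → Cedar → Larch → Vale → Milton → Upland → Knoll.

Knoll → [North:3 / Grove:12 / Vale:16 / Cedar:20 / Larch:23 / Milton:27 / Upland:33] → North (3)
North → [Grove:9 / Cedar:17 / Vale:19 / Larch:20 / Milton:24 / Upland:30] → Grove (9)
Grove → [Cedar:13 / Milton:15 / Larch:16 / Upland:21 / Vale:25] → Cedar (13)
Cedar → [Larch:3 / Milton:9 / Vale:12 / Upland:15] → Larch (3)
Larch → [Vale:9 / Milton:12 / Upland:18] → Vale (9)
Vale → [Milton:14 / Upland:20] → Milton (14)
Milton → [Upland:6] → Upland (6)
Return Upland→Knoll: 33.
Total = 3 + 9 + 13 + 3 + 9 + 14 + 6 + 33 = 90.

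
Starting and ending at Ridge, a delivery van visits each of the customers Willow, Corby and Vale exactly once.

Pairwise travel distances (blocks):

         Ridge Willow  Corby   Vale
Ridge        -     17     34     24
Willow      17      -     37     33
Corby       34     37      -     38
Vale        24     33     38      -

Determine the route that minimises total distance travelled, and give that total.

Ridge-Willow-Corby-Vale-Ridge: 17+37+38+24 = 116
Ridge-Willow-Vale-Corby-Ridge: 17+33+38+34 = 122
Ridge-Corby-Willow-Vale-Ridge: 34+37+33+24 = 128
The minimum is 116.
One optimal route: Ridge → Willow → Corby → Vale → Ridge (or its reverse).

116 blocks — the shortest possible round trip.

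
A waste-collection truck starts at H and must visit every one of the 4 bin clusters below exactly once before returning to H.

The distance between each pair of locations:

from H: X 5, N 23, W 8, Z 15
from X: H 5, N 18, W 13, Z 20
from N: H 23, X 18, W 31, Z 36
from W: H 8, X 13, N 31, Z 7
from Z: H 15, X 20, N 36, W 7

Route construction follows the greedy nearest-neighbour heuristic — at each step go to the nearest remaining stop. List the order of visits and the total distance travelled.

From H: distances to unvisited — X=5, W=8, Z=15, N=23. Nearest is X (5).
From X: distances to unvisited — W=13, N=18, Z=20. Nearest is W (13).
From W: distances to unvisited — Z=7, N=31. Nearest is Z (7).
From Z: distances to unvisited — N=36. Nearest is N (36).
Return N→H: 23.
Total = 5 + 13 + 7 + 36 + 23 = 84.

84 along H → X → W → Z → N → H.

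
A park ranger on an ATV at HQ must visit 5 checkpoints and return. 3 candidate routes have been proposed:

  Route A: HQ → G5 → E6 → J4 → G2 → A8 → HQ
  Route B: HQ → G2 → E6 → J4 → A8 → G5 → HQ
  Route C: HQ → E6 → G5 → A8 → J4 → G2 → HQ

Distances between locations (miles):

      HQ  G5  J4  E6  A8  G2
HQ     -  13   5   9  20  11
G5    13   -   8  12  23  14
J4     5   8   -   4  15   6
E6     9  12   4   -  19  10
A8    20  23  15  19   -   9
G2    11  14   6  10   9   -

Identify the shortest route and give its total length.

Route A: 13 + 12 + 4 + 6 + 9 + 20 = 64
Route B: 11 + 10 + 4 + 15 + 23 + 13 = 76
Route C: 9 + 12 + 23 + 15 + 6 + 11 = 76

64 miles — Route A is the shortest.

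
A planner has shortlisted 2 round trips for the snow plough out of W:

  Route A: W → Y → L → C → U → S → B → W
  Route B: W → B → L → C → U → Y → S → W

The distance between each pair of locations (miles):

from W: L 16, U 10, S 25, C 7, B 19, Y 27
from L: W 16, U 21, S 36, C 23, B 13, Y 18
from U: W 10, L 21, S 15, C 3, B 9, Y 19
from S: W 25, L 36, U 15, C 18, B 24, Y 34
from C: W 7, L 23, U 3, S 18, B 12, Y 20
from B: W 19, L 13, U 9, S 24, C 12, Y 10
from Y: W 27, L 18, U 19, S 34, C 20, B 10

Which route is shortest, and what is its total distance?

Shortest is Route A, total 129 miles.

Route A: 27 + 18 + 23 + 3 + 15 + 24 + 19 = 129
Route B: 19 + 13 + 23 + 3 + 19 + 34 + 25 = 136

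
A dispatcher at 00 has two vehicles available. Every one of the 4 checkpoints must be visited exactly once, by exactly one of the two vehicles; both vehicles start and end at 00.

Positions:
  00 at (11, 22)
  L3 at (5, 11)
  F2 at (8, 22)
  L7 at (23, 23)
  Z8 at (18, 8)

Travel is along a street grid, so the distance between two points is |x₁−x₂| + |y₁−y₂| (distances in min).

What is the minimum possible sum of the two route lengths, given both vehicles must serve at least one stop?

72 min — the smallest possible combined total.

There are 2^3 − 1 = 7 ways to divide the 4 stops into two non-empty groups. For each, the best each vehicle can do is its own shortest tour through its group:
  {L3} + {F2, L7, Z8}: 34 + 60 = 94
  {F2} + {L3, L7, Z8}: 6 + 66 = 72
  {L3, F2} + {L7, Z8}: 34 + 54 = 88
  {L7} + {L3, F2, Z8}: 26 + 54 = 80
  {L3, L7} + {F2, Z8}: 60 + 48 = 108
  {F2, L7} + {L3, Z8}: 32 + 54 = 86
  … (7 splits in total)
Best: vehicle 1 00 → F2 → 00 = 6; vehicle 2 00 → L3 → Z8 → L7 → 00 = 66; combined 72.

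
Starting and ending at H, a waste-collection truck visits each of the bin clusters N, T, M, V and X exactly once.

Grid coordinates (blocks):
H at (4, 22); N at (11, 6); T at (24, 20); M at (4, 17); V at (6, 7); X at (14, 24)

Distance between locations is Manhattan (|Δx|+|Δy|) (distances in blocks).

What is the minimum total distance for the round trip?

There are 60 distinct closed tours to check (reversals are equivalent).
H → N → T → M → V → X → H: 23+27+23+12+25+12 = 122
H → N → T → M → X → V → H: 23+27+23+17+25+17 = 132
H → N → T → V → M → X → H: 23+27+31+12+17+12 = 122
H → N → T → V → X → M → H: 23+27+31+25+17+5 = 128
H → N → T → X → M → V → H: 23+27+14+17+12+17 = 110
H → N → T → X → V → M → H: 23+27+14+25+12+5 = 106
H → N → M → T → V → X → H: 23+18+23+31+25+12 = 132
H → N → M → T → X → V → H: 23+18+23+14+25+17 = 120
H → N → M → V → T → X → H: 23+18+12+31+14+12 = 110
H → N → M → V → X → T → H: 23+18+12+25+14+22 = 114
H → N → M → X → T → V → H: 23+18+17+14+31+17 = 120
H → N → M → X → V → T → H: 23+18+17+25+31+22 = 136
H → N → V → T → M → X → H: 23+6+31+23+17+12 = 112
H → N → V → T → X → M → H: 23+6+31+14+17+5 = 96
… (46 more)
H → M → V → N → T → X → H: 5+12+6+27+14+12 = 76  ← best
The minimum is 76.
One optimal route: H → M → V → N → T → X → H (or its reverse).

76 blocks — the shortest possible round trip.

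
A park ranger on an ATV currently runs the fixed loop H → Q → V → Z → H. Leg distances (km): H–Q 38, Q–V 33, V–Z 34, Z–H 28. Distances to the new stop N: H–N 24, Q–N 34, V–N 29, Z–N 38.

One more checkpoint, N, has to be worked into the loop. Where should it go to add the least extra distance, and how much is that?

Insertion cost between consecutive stops i–j is d(i,N) + d(N,j) − d(i,j):
  between H and Q: 24 + 34 − 38 = 20
  between Q and V: 34 + 29 − 33 = 30
  between V and Z: 29 + 38 − 34 = 33
  between Z and H: 38 + 24 − 28 = 34
Cheapest insertion is between H and Q, adding 20.
New total = 133 + 20 = 153.

+20 km — insert N between H and Q.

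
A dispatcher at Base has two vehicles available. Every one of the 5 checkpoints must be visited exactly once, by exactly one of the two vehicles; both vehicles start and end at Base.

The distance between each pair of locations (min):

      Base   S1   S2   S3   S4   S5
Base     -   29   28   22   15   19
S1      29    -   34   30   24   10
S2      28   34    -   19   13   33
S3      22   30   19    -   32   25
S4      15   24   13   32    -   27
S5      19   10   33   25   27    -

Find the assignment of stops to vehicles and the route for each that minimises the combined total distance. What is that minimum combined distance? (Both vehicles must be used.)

Check every non-empty split of the stops between the two vehicles; for each half take its own optimal tour:
  {S1} + {S2, S3, S4, S5}: 58 + 91 = 149
  {S2} + {S1, S3, S4, S5}: 56 + 96 = 152
  {S1, S2} + {S3, S4, S5}: 91 + 89 = 180
  {S3} + {S1, S2, S4, S5}: 44 + 91 = 135
  {S1, S3} + {S2, S4, S5}: 81 + 80 = 161
  {S2, S3} + {S1, S4, S5}: 69 + 68 = 137
  … (15 splits in total)
  {S2, S3, S4} + {S1, S5}: 69 + 58 = 127  ← best
Best: vehicle 1 Base → S3 → S2 → S4 → Base = 69; vehicle 2 Base → S1 → S5 → Base = 58; combined 127.

127 min — the smallest possible combined total.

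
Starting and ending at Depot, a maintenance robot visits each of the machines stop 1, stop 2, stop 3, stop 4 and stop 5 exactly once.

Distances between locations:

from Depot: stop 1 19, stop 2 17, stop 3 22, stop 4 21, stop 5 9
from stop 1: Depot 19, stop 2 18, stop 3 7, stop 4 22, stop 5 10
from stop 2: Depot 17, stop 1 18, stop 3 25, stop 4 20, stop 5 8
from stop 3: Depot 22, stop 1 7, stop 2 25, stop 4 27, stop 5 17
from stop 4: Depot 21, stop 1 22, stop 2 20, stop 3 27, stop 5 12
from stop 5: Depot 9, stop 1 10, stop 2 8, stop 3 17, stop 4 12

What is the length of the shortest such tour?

Shortest round trip = 88.

Depot→stop 1→stop 2→stop 3→stop 4→stop 5→Depot: 19+18+25+27+12+9 = 110
Depot→stop 1→stop 2→stop 3→stop 5→stop 4→Depot: 19+18+25+17+12+21 = 112
Depot→stop 1→stop 2→stop 4→stop 3→stop 5→Depot: 19+18+20+27+17+9 = 110
Depot→stop 1→stop 2→stop 4→stop 5→stop 3→Depot: 19+18+20+12+17+22 = 108
Depot→stop 1→stop 2→stop 5→stop 3→stop 4→Depot: 19+18+8+17+27+21 = 110
Depot→stop 1→stop 2→stop 5→stop 4→stop 3→Depot: 19+18+8+12+27+22 = 106
Depot→stop 1→stop 3→stop 2→stop 4→stop 5→Depot: 19+7+25+20+12+9 = 92
Depot→stop 1→stop 3→stop 2→stop 5→stop 4→Depot: 19+7+25+8+12+21 = 92
Depot→stop 1→stop 3→stop 4→stop 2→stop 5→Depot: 19+7+27+20+8+9 = 90
Depot→stop 1→stop 3→stop 4→stop 5→stop 2→Depot: 19+7+27+12+8+17 = 90
Depot→stop 1→stop 3→stop 5→stop 2→stop 4→Depot: 19+7+17+8+20+21 = 92
Depot→stop 1→stop 3→stop 5→stop 4→stop 2→Depot: 19+7+17+12+20+17 = 92
Depot→stop 1→stop 4→stop 2→stop 3→stop 5→Depot: 19+22+20+25+17+9 = 112
Depot→stop 1→stop 4→stop 2→stop 5→stop 3→Depot: 19+22+20+8+17+22 = 108
… (46 more)
Depot→stop 2→stop 4→stop 5→stop 1→stop 3→Depot: 17+20+12+10+7+22 = 88  ← best
The minimum is 88.
One optimal route: Depot → stop 2 → stop 4 → stop 5 → stop 1 → stop 3 → Depot (or its reverse).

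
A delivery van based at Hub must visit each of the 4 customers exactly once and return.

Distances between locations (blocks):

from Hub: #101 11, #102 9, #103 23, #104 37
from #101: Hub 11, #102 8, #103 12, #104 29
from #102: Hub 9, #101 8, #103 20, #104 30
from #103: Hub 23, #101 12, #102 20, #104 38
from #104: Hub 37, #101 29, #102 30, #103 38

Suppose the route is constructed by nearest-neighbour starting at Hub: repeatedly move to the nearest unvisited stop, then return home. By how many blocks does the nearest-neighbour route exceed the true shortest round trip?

Excess over optimum: 4 blocks.

Hub: #102=9, #101=11, #103=23, #104=37 ⇒ #102
#102: #101=8, #103=20, #104=30 ⇒ #101
#101: #103=12, #104=29 ⇒ #103
#103: #104=38 ⇒ #104
NN route Hub → #102 → #101 → #103 → #104 → Hub costs 104.
Optimal: Hub → #101 → #103 → #104 → #102 → Hub costs 100 (by enumerating all 12 distinct tours).
Excess = 104 − 100 = 4.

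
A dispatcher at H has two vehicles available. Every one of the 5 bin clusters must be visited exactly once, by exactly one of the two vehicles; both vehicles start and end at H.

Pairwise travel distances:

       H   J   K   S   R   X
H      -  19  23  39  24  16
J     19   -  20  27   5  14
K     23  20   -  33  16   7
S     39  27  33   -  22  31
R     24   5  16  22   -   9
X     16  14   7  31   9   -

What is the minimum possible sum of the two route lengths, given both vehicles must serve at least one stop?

Minimum combined distance: 131.

Try each way of splitting the stops between the two vehicles (each non-empty) and, for each split, find the best tour for each vehicle:
  {J} + {K, S, R, X}: 38 + 100 = 138
  {K} + {J, S, R, X}: 46 + 93 = 139
  {J, K} + {S, R, X}: 62 + 86 = 148
  {S} + {J, K, R, X}: 78 + 63 = 141
  {J, S} + {K, R, X}: 85 + 63 = 148
  {K, S} + {J, R, X}: 95 + 49 = 144
  … (15 splits in total)
  {J, S, R} + {K, X}: 85 + 46 = 131  ← best
Best: vehicle 1 H → J → R → S → H = 85; vehicle 2 H → K → X → H = 46; combined 131.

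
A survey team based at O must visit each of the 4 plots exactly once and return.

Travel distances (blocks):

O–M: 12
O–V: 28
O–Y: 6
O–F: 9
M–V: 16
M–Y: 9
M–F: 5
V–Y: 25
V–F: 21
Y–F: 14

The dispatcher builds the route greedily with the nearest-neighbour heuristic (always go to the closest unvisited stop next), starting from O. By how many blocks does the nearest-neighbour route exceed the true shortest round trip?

Excess over optimum: 8 blocks.

O: Y=6, F=9, M=12, V=28 ⇒ Y
Y: M=9, F=14, V=25 ⇒ M
M: F=5, V=16 ⇒ F
F: V=21 ⇒ V
NN route O → Y → M → F → V → O costs 69.
Optimal: O → Y → M → V → F → O costs 61 (by enumerating all 12 distinct tours).
Excess = 69 − 61 = 8.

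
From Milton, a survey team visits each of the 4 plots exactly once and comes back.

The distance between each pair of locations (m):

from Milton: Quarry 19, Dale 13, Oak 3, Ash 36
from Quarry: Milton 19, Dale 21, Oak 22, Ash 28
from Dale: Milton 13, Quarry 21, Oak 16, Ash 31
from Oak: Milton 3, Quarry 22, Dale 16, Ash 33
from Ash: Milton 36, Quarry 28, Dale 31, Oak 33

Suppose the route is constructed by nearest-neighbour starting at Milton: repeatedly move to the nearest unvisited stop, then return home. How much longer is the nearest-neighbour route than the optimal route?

Excess over optimum: 7 m.

From Milton: Oak=3, Dale=13, Quarry=19, Ash=36 → choose Oak (3).
From Oak: Dale=16, Quarry=22, Ash=33 → choose Dale (16).
From Dale: Quarry=21, Ash=31 → choose Quarry (21).
From Quarry: Ash=28 → choose Ash (28).
NN route Milton → Oak → Dale → Quarry → Ash → Milton costs 104.
Optimal: Milton → Quarry → Ash → Dale → Oak → Milton costs 97 (by enumerating all 12 distinct tours).
Excess = 104 − 97 = 7.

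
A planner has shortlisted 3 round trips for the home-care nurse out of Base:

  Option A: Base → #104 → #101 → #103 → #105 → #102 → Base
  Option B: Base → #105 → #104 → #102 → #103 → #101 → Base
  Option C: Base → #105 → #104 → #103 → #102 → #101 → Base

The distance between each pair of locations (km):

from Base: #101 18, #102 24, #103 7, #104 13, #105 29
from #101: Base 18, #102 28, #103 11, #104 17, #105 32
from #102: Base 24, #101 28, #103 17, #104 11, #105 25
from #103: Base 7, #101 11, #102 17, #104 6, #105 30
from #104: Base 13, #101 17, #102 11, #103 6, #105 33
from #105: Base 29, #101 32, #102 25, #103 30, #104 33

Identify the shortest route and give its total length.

Option A: 13 + 17 + 11 + 30 + 25 + 24 = 120
Option B: 29 + 33 + 11 + 17 + 11 + 18 = 119
Option C: 29 + 33 + 6 + 17 + 28 + 18 = 131

119 km — Option B is the shortest.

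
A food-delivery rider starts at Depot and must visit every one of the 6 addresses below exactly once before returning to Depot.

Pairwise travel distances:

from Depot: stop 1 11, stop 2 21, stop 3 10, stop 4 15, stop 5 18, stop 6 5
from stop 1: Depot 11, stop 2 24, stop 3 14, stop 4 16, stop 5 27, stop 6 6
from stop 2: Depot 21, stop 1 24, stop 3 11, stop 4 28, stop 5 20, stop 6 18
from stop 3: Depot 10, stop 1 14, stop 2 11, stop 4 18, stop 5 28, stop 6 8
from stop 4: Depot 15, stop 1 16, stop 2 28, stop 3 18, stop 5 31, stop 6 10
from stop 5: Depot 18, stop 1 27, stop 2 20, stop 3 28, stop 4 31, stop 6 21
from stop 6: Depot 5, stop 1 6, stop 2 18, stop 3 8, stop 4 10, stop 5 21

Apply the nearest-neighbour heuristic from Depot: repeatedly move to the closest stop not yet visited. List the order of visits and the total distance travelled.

102 along Depot → stop 6 → stop 1 → stop 3 → stop 2 → stop 5 → stop 4 → Depot.

From Depot: distances to unvisited — stop 6=5, stop 3=10, stop 1=11, stop 4=15, stop 5=18, stop 2=21. Nearest is stop 6 (5).
From stop 6: distances to unvisited — stop 1=6, stop 3=8, stop 4=10, stop 2=18, stop 5=21. Nearest is stop 1 (6).
From stop 1: distances to unvisited — stop 3=14, stop 4=16, stop 2=24, stop 5=27. Nearest is stop 3 (14).
From stop 3: distances to unvisited — stop 2=11, stop 4=18, stop 5=28. Nearest is stop 2 (11).
From stop 2: distances to unvisited — stop 5=20, stop 4=28. Nearest is stop 5 (20).
From stop 5: distances to unvisited — stop 4=31. Nearest is stop 4 (31).
Return stop 4→Depot: 15.
Total = 5 + 6 + 14 + 11 + 20 + 31 + 15 = 102.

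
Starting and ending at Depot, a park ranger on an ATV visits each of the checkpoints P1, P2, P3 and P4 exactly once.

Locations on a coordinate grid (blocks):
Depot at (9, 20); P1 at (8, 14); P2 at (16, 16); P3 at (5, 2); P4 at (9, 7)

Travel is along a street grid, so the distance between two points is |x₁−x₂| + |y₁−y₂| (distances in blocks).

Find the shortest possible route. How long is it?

There are 12 distinct closed tours to check (reversals are equivalent).
Depot→P1→P2→P3→P4→Depot: 7+10+25+9+13 = 64
Depot→P1→P2→P4→P3→Depot: 7+10+16+9+22 = 64
Depot→P1→P3→P2→P4→Depot: 7+15+25+16+13 = 76
Depot→P1→P3→P4→P2→Depot: 7+15+9+16+11 = 58
Depot→P1→P4→P2→P3→Depot: 7+8+16+25+22 = 78
Depot→P1→P4→P3→P2→Depot: 7+8+9+25+11 = 60
Depot→P2→P1→P3→P4→Depot: 11+10+15+9+13 = 58
Depot→P2→P1→P4→P3→Depot: 11+10+8+9+22 = 60
Depot→P2→P3→P1→P4→Depot: 11+25+15+8+13 = 72
Depot→P2→P4→P1→P3→Depot: 11+16+8+15+22 = 72
Depot→P3→P1→P2→P4→Depot: 22+15+10+16+13 = 76
Depot→P3→P2→P1→P4→Depot: 22+25+10+8+13 = 78
The minimum is 58.
One optimal route: Depot → P1 → P3 → P4 → P2 → Depot (or its reverse).

Minimum total distance: 58 blocks.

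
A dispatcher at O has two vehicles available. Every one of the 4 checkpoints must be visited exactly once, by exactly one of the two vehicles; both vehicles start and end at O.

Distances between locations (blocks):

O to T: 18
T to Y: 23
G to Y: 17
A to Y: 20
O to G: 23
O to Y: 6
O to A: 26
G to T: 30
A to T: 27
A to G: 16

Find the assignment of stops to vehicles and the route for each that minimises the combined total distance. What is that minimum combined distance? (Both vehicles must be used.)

There are 2^3 − 1 = 7 ways to divide the 4 stops into two non-empty groups. For each, the best each vehicle can do is its own shortest tour through its group:
  {A} + {G, T, Y}: 52 + 71 = 123
  {G} + {A, T, Y}: 46 + 71 = 117
  {A, G} + {T, Y}: 65 + 47 = 112
  {T} + {A, G, Y}: 36 + 65 = 101
  {A, T} + {G, Y}: 71 + 46 = 117
  {G, T} + {A, Y}: 71 + 52 = 123
  … (7 splits in total)
  {A, G, T} + {Y}: 84 + 12 = 96  ← best
Best: vehicle 1 O → G → A → T → O = 84; vehicle 2 O → Y → O = 12; combined 96.

Minimum combined distance: 96 blocks.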